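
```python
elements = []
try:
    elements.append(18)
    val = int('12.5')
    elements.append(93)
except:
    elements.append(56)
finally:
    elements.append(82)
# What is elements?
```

Step-by-step execution trace:
1. try: `elements.append(18)` → elements = [18].
2. `val = int('12.5')` raises ValueError; `elements.append(93)` is not reached.
3. bare `except` matches → `elements.append(56)` → elements = [18, 56].
4. finally always runs: `elements.append(82)` → elements = [18, 56, 82].
Result: [18, 56, 82]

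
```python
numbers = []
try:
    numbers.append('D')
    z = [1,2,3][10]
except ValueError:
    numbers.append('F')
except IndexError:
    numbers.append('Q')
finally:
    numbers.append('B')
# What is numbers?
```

Step-by-step execution trace:
1. try: `numbers.append('D')` → numbers = ['D'].
2. `z = [1,2,3][10]` raises IndexError.
3. `except ValueError` does not match IndexError; skipped.
4. `except IndexError` matches → `numbers.append('Q')` → numbers = ['D', 'Q'].
5. finally always runs: `numbers.append('B')` → numbers = ['D', 'Q', 'B'].
Result: ['D', 'Q', 'B']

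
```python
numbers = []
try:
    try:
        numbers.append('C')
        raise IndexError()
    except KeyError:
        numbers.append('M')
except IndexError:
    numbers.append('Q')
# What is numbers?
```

Step-by-step execution trace:
1. Inner try: `numbers.append('C')` → numbers = ['C'].
2. `raise IndexError()` raises IndexError.
3. Inner `except KeyError` does not match IndexError; exception propagates to outer try.
4. Outer `except IndexError` matches → `numbers.append('Q')` → numbers = ['C', 'Q'].
Result: ['C', 'Q']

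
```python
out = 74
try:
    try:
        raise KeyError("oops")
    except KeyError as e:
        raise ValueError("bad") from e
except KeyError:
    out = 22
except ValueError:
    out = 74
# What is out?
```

Step-by-step execution trace:
1. Inner try raises KeyError; inner `except KeyError as e` catches it.
2. `raise ValueError(...) from e` raises ValueError (KeyError is attached as __cause__, but only ValueError is active).
3. Outer `except KeyError` does not match ValueError; skipped.
4. Outer `except ValueError` matches → out = 74.
Result: 74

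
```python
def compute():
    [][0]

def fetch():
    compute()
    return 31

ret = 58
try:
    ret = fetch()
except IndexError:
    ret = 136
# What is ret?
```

Step-by-step execution trace:
1. ret starts at 58.
2. try: `fetch()` calls `compute()`.
3. `compute()` evaluates `[][0]`, which raises IndexError; it propagates through fetch (uncaught).
4. `return 31` in fetch is not reached; the assignment to ret does not complete.
5. `except IndexError` matches → ret = 136.
Result: 136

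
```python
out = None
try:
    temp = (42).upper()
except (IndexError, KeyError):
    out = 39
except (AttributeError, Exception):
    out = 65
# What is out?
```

Step-by-step execution trace:
1. `temp = (42).upper()` raises AttributeError.
2. `except (IndexError, KeyError)` does not match AttributeError; skipped.
3. `except (AttributeError, Exception)` matches (AttributeError is in the tuple) → out = 65.
Result: 65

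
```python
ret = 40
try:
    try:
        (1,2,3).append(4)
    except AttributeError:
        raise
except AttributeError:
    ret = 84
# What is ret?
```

Step-by-step execution trace:
1. Inner try: `(1,2,3).append(4)` raises AttributeError.
2. Inner `except AttributeError` matches; bare `raise` re-raises the same AttributeError.
3. Outer `except AttributeError` matches → ret = 84.
Result: 84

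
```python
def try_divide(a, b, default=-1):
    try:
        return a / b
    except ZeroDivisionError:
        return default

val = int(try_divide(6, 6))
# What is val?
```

Step-by-step execution trace:
1. `try_divide(6, 6)` enters try: `return 6 / 6` → returns 1.0. No exception raised.
2. `except ZeroDivisionError` is skipped.
3. `int(1.0)` → 1 → val = 1.
Result: 1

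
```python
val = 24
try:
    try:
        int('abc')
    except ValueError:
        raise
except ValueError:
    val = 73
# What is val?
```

Step-by-step execution trace:
1. Inner try: `int('abc')` raises ValueError.
2. Inner `except ValueError` matches; bare `raise` re-raises the same ValueError.
3. Outer `except ValueError` matches → val = 73.
Result: 73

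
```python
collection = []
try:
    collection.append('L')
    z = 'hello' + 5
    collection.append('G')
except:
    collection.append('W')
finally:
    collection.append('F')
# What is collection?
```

Step-by-step execution trace:
1. try: `collection.append('L')` → collection = ['L'].
2. `z = 'hello' + 5` raises TypeError; `collection.append('G')` is not reached.
3. bare `except` matches → `collection.append('W')` → collection = ['L', 'W'].
4. finally always runs: `collection.append('F')` → collection = ['L', 'W', 'F'].
Result: ['L', 'W', 'F']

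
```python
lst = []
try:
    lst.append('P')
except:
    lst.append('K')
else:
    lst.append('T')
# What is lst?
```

Step-by-step execution trace:
1. try: `lst.append('P')` → lst = ['P']. No exception raised.
2. `except` is skipped.
3. `else` runs (try completed without exception): `lst.append('T')` → lst = ['P', 'T'].
Result: ['P', 'T']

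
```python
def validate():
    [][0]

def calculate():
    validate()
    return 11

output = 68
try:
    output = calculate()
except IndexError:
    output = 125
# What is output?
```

Step-by-step execution trace:
1. output starts at 68.
2. try: `calculate()` calls `validate()`.
3. `validate()` evaluates `[][0]`, which raises IndexError; it propagates through calculate (uncaught).
4. `return 11` in calculate is not reached; the assignment to output does not complete.
5. `except IndexError` matches → output = 125.
Result: 125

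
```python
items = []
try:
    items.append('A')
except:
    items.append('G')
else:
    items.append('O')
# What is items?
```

Step-by-step execution trace:
1. try: `items.append('A')` → items = ['A']. No exception raised.
2. `except` is skipped.
3. `else` runs (try completed without exception): `items.append('O')` → items = ['A', 'O'].
Result: ['A', 'O']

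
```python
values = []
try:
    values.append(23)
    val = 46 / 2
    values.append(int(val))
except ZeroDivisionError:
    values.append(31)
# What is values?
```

Step-by-step execution trace:
1. try: `values.append(23)` → values = [23].
2. `val = 46 / 2` → val = 23.0. No exception raised.
3. `values.append(int(val))` → values = [23, 23].
4. `except ZeroDivisionError` is skipped (no exception was raised).
Result: [23, 23]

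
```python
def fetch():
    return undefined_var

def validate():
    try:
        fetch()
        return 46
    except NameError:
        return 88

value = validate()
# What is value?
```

Step-by-step execution trace:
1. `validate()` calls `fetch()`.
2. `fetch()` evaluates `undefined_var`, which raises NameError; it propagates to the caller.
3. `return 46` is not reached.
4. `except NameError` in validate matches → returns 88.
5. value = 88.
Result: 88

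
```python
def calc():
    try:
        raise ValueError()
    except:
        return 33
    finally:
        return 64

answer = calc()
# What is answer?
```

Step-by-step execution trace:
1. `calc()` enters try: `raise ValueError()` raises ValueError.
2. bare `except` matches → `return 33` sets pending return value 33.
3. Before returning, `finally: return 64` runs and overrides the pending return.
4. calc() returns 64 → answer = 64.
Result: 64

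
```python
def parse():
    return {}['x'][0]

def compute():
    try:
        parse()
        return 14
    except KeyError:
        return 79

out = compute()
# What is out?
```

Step-by-step execution trace:
1. `compute()` calls `parse()`.
2. `parse()` evaluates `{}['x'][0]`, which raises KeyError; it propagates to the caller.
3. `return 14` is not reached.
4. `except KeyError` in compute matches → returns 79.
5. out = 79.
Result: 79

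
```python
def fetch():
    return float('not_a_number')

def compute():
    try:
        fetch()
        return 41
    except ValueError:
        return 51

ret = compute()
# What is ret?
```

Step-by-step execution trace:
1. `compute()` calls `fetch()`.
2. `fetch()` evaluates `float('not_a_number')`, which raises ValueError; it propagates to the caller.
3. `return 41` is not reached.
4. `except ValueError` in compute matches → returns 51.
5. ret = 51.
Result: 51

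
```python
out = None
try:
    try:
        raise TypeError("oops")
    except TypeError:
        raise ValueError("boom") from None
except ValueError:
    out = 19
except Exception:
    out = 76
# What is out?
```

Step-by-step execution trace:
1. Inner try raises TypeError; inner `except TypeError` catches it.
2. `raise ValueError(...) from None` raises ValueError (from None suppresses __context__, but the active exception is still ValueError).
3. Outer `except ValueError` matches → out = 19.
4. `except Exception` is not reached.
Result: 19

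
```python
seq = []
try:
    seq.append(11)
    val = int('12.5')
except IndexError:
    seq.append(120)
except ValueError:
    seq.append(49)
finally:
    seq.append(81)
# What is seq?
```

Step-by-step execution trace:
1. try: `seq.append(11)` → seq = [11].
2. `val = int('12.5')` raises ValueError.
3. `except IndexError` does not match ValueError; skipped.
4. `except ValueError` matches → `seq.append(49)` → seq = [11, 49].
5. finally always runs: `seq.append(81)` → seq = [11, 49, 81].
Result: [11, 49, 81]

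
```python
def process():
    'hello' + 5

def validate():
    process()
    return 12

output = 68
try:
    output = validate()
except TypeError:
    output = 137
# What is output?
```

Step-by-step execution trace:
1. output starts at 68.
2. try: `validate()` calls `process()`.
3. `process()` evaluates `'hello' + 5`, which raises TypeError; it propagates through validate (uncaught).
4. `return 12` in validate is not reached; the assignment to output does not complete.
5. `except TypeError` matches → output = 137.
Result: 137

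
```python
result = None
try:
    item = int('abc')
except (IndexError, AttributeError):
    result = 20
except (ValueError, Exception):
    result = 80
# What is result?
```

Step-by-step execution trace:
1. `item = int('abc')` raises ValueError.
2. `except (IndexError, AttributeError)` does not match ValueError; skipped.
3. `except (ValueError, Exception)` matches (ValueError is in the tuple) → result = 80.
Result: 80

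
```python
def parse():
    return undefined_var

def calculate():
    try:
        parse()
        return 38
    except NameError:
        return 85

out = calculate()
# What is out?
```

Step-by-step execution trace:
1. `calculate()` calls `parse()`.
2. `parse()` evaluates `undefined_var`, which raises NameError; it propagates to the caller.
3. `return 38` is not reached.
4. `except NameError` in calculate matches → returns 85.
5. out = 85.
Result: 85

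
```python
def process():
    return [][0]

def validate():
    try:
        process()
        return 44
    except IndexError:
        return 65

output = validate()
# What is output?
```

Step-by-step execution trace:
1. `validate()` calls `process()`.
2. `process()` evaluates `[][0]`, which raises IndexError; it propagates to the caller.
3. `return 44` is not reached.
4. `except IndexError` in validate matches → returns 65.
5. output = 65.
Result: 65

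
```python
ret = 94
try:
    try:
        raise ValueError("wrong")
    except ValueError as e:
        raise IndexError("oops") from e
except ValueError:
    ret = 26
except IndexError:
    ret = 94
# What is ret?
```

Step-by-step execution trace:
1. Inner try raises ValueError; inner `except ValueError as e` catches it.
2. `raise IndexError(...) from e` raises IndexError (ValueError is attached as __cause__, but only IndexError is active).
3. Outer `except ValueError` does not match IndexError; skipped.
4. Outer `except IndexError` matches → ret = 94.
Result: 94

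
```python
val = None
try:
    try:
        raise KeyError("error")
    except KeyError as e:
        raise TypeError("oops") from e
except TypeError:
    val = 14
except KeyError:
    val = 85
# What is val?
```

Step-by-step execution trace:
1. Inner try raises KeyError; inner `except KeyError as e` catches it.
2. `raise TypeError(...) from e` raises TypeError (KeyError is attached as __cause__, but only TypeError is active).
3. Outer `except TypeError` matches → val = 14.
4. `except KeyError` is not reached.
Result: 14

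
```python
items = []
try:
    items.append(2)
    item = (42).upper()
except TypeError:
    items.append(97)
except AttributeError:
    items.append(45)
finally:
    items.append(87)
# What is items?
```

Step-by-step execution trace:
1. try: `items.append(2)` → items = [2].
2. `item = (42).upper()` raises AttributeError.
3. `except TypeError` does not match AttributeError; skipped.
4. `except AttributeError` matches → `items.append(45)` → items = [2, 45].
5. finally always runs: `items.append(87)` → items = [2, 45, 87].
Result: [2, 45, 87]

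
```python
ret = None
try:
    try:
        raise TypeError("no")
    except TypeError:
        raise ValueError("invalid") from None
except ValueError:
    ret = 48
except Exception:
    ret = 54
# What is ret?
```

Step-by-step execution trace:
1. Inner try raises TypeError; inner `except TypeError` catches it.
2. `raise ValueError(...) from None` raises ValueError (from None suppresses __context__, but the active exception is still ValueError).
3. Outer `except ValueError` matches → ret = 48.
4. `except Exception` is not reached.
Result: 48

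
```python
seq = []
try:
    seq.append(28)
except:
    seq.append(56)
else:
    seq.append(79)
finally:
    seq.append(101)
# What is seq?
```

Step-by-step execution trace:
1. try: `seq.append(28)` → seq = [28]. No exception raised.
2. `except` is skipped.
3. `else` runs: `seq.append(79)` → seq = [28, 79].
4. `finally` always runs: `seq.append(101)` → seq = [28, 79, 101].
Result: [28, 79, 101]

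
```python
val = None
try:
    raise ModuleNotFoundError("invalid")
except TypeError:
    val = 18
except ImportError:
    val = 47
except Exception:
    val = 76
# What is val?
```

Step-by-step execution trace:
1. `raise ModuleNotFoundError(...)` raises ModuleNotFoundError.
2. `except TypeError` does not match (ModuleNotFoundError is not a subclass of TypeError); skipped.
3. `except ImportError` matches (ModuleNotFoundError is a subclass of ImportError) → val = 47.
4. `except Exception` is not reached.
Result: 47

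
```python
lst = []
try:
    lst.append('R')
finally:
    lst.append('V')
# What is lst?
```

Step-by-step execution trace:
1. try: `lst.append('R')` → lst = ['R'].
2. The try body completes without raising.
3. finally always runs: `lst.append('V')` → lst = ['R', 'V'].
Result: ['R', 'V']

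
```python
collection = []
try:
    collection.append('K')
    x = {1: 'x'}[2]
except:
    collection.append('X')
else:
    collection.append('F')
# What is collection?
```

Step-by-step execution trace:
1. try: `collection.append('K')` → collection = ['K'].
2. `x = {1: 'x'}[2]` raises KeyError.
3. bare `except` matches → `collection.append('X')` → collection = ['K', 'X'].
4. `else` is skipped (an exception was raised).
Result: ['K', 'X']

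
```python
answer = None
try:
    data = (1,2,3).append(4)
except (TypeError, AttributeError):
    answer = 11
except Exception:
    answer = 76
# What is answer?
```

Step-by-step execution trace:
1. `data = (1,2,3).append(4)` raises AttributeError.
2. `except (TypeError, AttributeError)` matches (AttributeError is in the tuple) → answer = 11.
3. `except Exception` is not reached.
Result: 11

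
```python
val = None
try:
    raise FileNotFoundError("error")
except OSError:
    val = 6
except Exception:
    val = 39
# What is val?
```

Step-by-step execution trace:
1. `raise FileNotFoundError(...)` raises FileNotFoundError.
2. `except OSError` matches (FileNotFoundError is a subclass of OSError) → val = 6.
3. `except Exception` is not reached.
Result: 6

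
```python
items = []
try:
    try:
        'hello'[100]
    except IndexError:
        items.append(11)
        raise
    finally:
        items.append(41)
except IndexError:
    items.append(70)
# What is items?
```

Step-by-step execution trace:
1. Inner try: `'hello'[100]` raises IndexError.
2. Inner `except IndexError` matches → `items.append(11)` → items = [11].
3. bare `raise` re-raises IndexError.
4. Inner `finally` runs during unwinding: `items.append(41)` → items = [11, 41].
5. Outer `except IndexError` matches → `items.append(70)` → items = [11, 41, 70].
Result: [11, 41, 70]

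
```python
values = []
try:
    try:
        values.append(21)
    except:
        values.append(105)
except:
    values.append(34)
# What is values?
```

Step-by-step execution trace:
1. Inner try: `values.append(21)` → values = [21]. No exception raised.
2. Inner `except` is skipped.
3. Inner try completes normally; outer `except` is skipped.
Result: [21]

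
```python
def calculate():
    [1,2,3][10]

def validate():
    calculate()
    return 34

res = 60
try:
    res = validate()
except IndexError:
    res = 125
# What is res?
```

Step-by-step execution trace:
1. res starts at 60.
2. try: `validate()` calls `calculate()`.
3. `calculate()` evaluates `[1,2,3][10]`, which raises IndexError; it propagates through validate (uncaught).
4. `return 34` in validate is not reached; the assignment to res does not complete.
5. `except IndexError` matches → res = 125.
Result: 125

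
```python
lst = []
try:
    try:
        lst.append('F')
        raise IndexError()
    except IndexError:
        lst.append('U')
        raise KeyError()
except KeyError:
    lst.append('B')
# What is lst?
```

Step-by-step execution trace:
1. Inner try: `lst.append('F')` → lst = ['F'].
2. `raise IndexError()` raises IndexError.
3. Inner `except IndexError` matches → `lst.append('U')` → lst = ['F', 'U'].
4. `raise KeyError()` raises KeyError; propagates to outer try.
5. Outer `except KeyError` matches → `lst.append('B')` → lst = ['F', 'U', 'B'].
Result: ['F', 'U', 'B']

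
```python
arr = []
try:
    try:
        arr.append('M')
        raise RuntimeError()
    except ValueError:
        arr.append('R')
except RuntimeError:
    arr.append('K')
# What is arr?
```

Step-by-step execution trace:
1. Inner try: `arr.append('M')` → arr = ['M'].
2. `raise RuntimeError()` raises RuntimeError.
3. Inner `except ValueError` does not match RuntimeError; exception propagates to outer try.
4. Outer `except RuntimeError` matches → `arr.append('K')` → arr = ['M', 'K'].
Result: ['M', 'K']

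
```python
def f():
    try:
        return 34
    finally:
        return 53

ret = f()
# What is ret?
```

Step-by-step execution trace:
1. `f()` enters try: `return 34` sets pending return value 34.
2. Before returning, `finally: return 53` runs and overrides the pending return.
3. f() returns 53 → ret = 53.
Result: 53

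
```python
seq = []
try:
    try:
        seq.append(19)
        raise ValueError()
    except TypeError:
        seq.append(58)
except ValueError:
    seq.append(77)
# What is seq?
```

Step-by-step execution trace:
1. Inner try: `seq.append(19)` → seq = [19].
2. `raise ValueError()` raises ValueError.
3. Inner `except TypeError` does not match ValueError; exception propagates to outer try.
4. Outer `except ValueError` matches → `seq.append(77)` → seq = [19, 77].
Result: [19, 77]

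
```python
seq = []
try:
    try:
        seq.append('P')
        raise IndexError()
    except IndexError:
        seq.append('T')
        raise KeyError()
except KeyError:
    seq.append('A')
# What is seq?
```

Step-by-step execution trace:
1. Inner try: `seq.append('P')` → seq = ['P'].
2. `raise IndexError()` raises IndexError.
3. Inner `except IndexError` matches → `seq.append('T')` → seq = ['P', 'T'].
4. `raise KeyError()` raises KeyError; propagates to outer try.
5. Outer `except KeyError` matches → `seq.append('A')` → seq = ['P', 'T', 'A'].
Result: ['P', 'T', 'A']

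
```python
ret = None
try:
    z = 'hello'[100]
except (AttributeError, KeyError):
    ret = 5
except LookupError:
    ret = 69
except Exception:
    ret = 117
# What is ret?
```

Step-by-step execution trace:
1. `z = 'hello'[100]` raises IndexError.
2. `except (AttributeError, KeyError)` does not match IndexError; skipped.
3. `except LookupError` matches (IndexError is a subclass of LookupError) → ret = 69.
4. `except Exception` is not reached.
Result: 69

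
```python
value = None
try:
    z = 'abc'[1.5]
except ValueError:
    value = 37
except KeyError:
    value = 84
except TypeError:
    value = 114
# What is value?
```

Step-by-step execution trace:
1. `z = 'abc'[1.5]` raises TypeError.
2. `except ValueError` does not match TypeError; skipped.
3. `except KeyError` does not match TypeError; skipped.
4. `except TypeError` matches → value = 114.
Result: 114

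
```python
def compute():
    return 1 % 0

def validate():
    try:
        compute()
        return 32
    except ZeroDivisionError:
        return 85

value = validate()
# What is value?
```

Step-by-step execution trace:
1. `validate()` calls `compute()`.
2. `compute()` evaluates `1 % 0`, which raises ZeroDivisionError; it propagates to the caller.
3. `return 32` is not reached.
4. `except ZeroDivisionError` in validate matches → returns 85.
5. value = 85.
Result: 85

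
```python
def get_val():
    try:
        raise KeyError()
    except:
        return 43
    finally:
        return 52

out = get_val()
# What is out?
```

Step-by-step execution trace:
1. `get_val()` enters try: `raise KeyError()` raises KeyError.
2. bare `except` matches → `return 43` sets pending return value 43.
3. Before returning, `finally: return 52` runs and overrides the pending return.
4. get_val() returns 52 → out = 52.
Result: 52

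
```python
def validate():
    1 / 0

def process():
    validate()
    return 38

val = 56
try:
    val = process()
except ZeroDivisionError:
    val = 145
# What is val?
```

Step-by-step execution trace:
1. val starts at 56.
2. try: `process()` calls `validate()`.
3. `validate()` evaluates `1 / 0`, which raises ZeroDivisionError; it propagates through process (uncaught).
4. `return 38` in process is not reached; the assignment to val does not complete.
5. `except ZeroDivisionError` matches → val = 145.
Result: 145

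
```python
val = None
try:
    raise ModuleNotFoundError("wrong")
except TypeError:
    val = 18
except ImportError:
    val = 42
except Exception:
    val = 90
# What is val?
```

Step-by-step execution trace:
1. `raise ModuleNotFoundError(...)` raises ModuleNotFoundError.
2. `except TypeError` does not match (ModuleNotFoundError is not a subclass of TypeError); skipped.
3. `except ImportError` matches (ModuleNotFoundError is a subclass of ImportError) → val = 42.
4. `except Exception` is not reached.
Result: 42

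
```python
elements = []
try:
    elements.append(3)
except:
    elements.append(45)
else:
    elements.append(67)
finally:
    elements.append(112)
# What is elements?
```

Step-by-step execution trace:
1. try: `elements.append(3)` → elements = [3]. No exception raised.
2. `except` is skipped.
3. `else` runs: `elements.append(67)` → elements = [3, 67].
4. `finally` always runs: `elements.append(112)` → elements = [3, 67, 112].
Result: [3, 67, 112]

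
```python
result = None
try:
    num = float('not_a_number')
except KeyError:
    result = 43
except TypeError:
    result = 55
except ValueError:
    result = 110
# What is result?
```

Step-by-step execution trace:
1. `num = float('not_a_number')` raises ValueError.
2. `except KeyError` does not match ValueError; skipped.
3. `except TypeError` does not match ValueError; skipped.
4. `except ValueError` matches → result = 110.
Result: 110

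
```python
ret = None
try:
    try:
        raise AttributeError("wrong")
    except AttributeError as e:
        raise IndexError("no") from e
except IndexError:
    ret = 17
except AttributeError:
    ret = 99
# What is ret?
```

Step-by-step execution trace:
1. Inner try raises AttributeError; inner `except AttributeError as e` catches it.
2. `raise IndexError(...) from e` raises IndexError (AttributeError is attached as __cause__, but only IndexError is active).
3. Outer `except IndexError` matches → ret = 17.
4. `except AttributeError` is not reached.
Result: 17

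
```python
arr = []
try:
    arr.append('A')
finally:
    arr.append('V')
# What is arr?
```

Step-by-step execution trace:
1. try: `arr.append('A')` → arr = ['A'].
2. The try body completes without raising.
3. finally always runs: `arr.append('V')` → arr = ['A', 'V'].
Result: ['A', 'V']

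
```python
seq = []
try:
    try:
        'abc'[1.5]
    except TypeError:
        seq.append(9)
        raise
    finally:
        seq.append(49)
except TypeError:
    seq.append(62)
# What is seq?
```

Step-by-step execution trace:
1. Inner try: `'abc'[1.5]` raises TypeError.
2. Inner `except TypeError` matches → `seq.append(9)` → seq = [9].
3. bare `raise` re-raises TypeError.
4. Inner `finally` runs during unwinding: `seq.append(49)` → seq = [9, 49].
5. Outer `except TypeError` matches → `seq.append(62)` → seq = [9, 49, 62].
Result: [9, 49, 62]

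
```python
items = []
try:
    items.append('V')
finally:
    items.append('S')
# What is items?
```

Step-by-step execution trace:
1. try: `items.append('V')` → items = ['V'].
2. The try body completes without raising.
3. finally always runs: `items.append('S')` → items = ['V', 'S'].
Result: ['V', 'S']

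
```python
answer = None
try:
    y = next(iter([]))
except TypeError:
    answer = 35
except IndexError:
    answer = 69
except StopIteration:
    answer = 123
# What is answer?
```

Step-by-step execution trace:
1. `y = next(iter([]))` raises StopIteration.
2. `except TypeError` does not match StopIteration; skipped.
3. `except IndexError` does not match StopIteration; skipped.
4. `except StopIteration` matches → answer = 123.
Result: 123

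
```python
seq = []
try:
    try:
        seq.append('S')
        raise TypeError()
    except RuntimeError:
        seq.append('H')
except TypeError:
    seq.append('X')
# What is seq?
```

Step-by-step execution trace:
1. Inner try: `seq.append('S')` → seq = ['S'].
2. `raise TypeError()` raises TypeError.
3. Inner `except RuntimeError` does not match TypeError; exception propagates to outer try.
4. Outer `except TypeError` matches → `seq.append('X')` → seq = ['S', 'X'].
Result: ['S', 'X']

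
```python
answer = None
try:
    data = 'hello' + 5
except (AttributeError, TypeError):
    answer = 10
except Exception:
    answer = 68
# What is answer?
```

Step-by-step execution trace:
1. `data = 'hello' + 5` raises TypeError.
2. `except (AttributeError, TypeError)` matches (TypeError is in the tuple) → answer = 10.
3. `except Exception` is not reached.
Result: 10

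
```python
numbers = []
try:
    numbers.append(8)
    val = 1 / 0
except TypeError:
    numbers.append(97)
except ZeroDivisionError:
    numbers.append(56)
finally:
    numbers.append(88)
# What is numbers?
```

Step-by-step execution trace:
1. try: `numbers.append(8)` → numbers = [8].
2. `val = 1 / 0` raises ZeroDivisionError.
3. `except TypeError` does not match ZeroDivisionError; skipped.
4. `except ZeroDivisionError` matches → `numbers.append(56)` → numbers = [8, 56].
5. finally always runs: `numbers.append(88)` → numbers = [8, 56, 88].
Result: [8, 56, 88]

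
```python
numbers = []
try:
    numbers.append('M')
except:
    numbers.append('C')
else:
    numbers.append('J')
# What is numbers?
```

Step-by-step execution trace:
1. try: `numbers.append('M')` → numbers = ['M']. No exception raised.
2. `except` is skipped.
3. `else` runs (try completed without exception): `numbers.append('J')` → numbers = ['M', 'J'].
Result: ['M', 'J']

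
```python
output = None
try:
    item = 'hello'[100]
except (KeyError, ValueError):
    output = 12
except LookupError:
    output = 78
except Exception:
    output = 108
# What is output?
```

Step-by-step execution trace:
1. `item = 'hello'[100]` raises IndexError.
2. `except (KeyError, ValueError)` does not match IndexError; skipped.
3. `except LookupError` matches (IndexError is a subclass of LookupError) → output = 78.
4. `except Exception` is not reached.
Result: 78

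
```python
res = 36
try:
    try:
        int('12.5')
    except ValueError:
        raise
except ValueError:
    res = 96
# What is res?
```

Step-by-step execution trace:
1. Inner try: `int('12.5')` raises ValueError.
2. Inner `except ValueError` matches; bare `raise` re-raises the same ValueError.
3. Outer `except ValueError` matches → res = 96.
Result: 96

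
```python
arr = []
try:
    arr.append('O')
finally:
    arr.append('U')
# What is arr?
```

Step-by-step execution trace:
1. try: `arr.append('O')` → arr = ['O'].
2. The try body completes without raising.
3. finally always runs: `arr.append('U')` → arr = ['O', 'U'].
Result: ['O', 'U']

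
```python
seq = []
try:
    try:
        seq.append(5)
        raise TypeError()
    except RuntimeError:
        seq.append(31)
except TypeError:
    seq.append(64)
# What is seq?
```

Step-by-step execution trace:
1. Inner try: `seq.append(5)` → seq = [5].
2. `raise TypeError()` raises TypeError.
3. Inner `except RuntimeError` does not match TypeError; exception propagates to outer try.
4. Outer `except TypeError` matches → `seq.append(64)` → seq = [5, 64].
Result: [5, 64]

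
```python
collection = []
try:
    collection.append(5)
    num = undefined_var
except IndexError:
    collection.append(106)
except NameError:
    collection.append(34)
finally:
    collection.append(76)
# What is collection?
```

Step-by-step execution trace:
1. try: `collection.append(5)` → collection = [5].
2. `num = undefined_var` raises NameError.
3. `except IndexError` does not match NameError; skipped.
4. `except NameError` matches → `collection.append(34)` → collection = [5, 34].
5. finally always runs: `collection.append(76)` → collection = [5, 34, 76].
Result: [5, 34, 76]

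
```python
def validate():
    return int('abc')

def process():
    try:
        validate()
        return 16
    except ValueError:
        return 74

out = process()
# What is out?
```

Step-by-step execution trace:
1. `process()` calls `validate()`.
2. `validate()` evaluates `int('abc')`, which raises ValueError; it propagates to the caller.
3. `return 16` is not reached.
4. `except ValueError` in process matches → returns 74.
5. out = 74.
Result: 74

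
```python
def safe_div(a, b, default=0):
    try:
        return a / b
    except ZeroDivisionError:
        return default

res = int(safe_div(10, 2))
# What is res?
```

Step-by-step execution trace:
1. `safe_div(10, 2)` enters try: `return 10 / 2` → returns 5.0. No exception raised.
2. `except ZeroDivisionError` is skipped.
3. `int(5.0)` → 5 → res = 5.
Result: 5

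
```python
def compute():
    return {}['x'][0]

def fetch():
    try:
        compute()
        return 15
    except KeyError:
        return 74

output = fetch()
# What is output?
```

Step-by-step execution trace:
1. `fetch()` calls `compute()`.
2. `compute()` evaluates `{}['x'][0]`, which raises KeyError; it propagates to the caller.
3. `return 15` is not reached.
4. `except KeyError` in fetch matches → returns 74.
5. output = 74.
Result: 74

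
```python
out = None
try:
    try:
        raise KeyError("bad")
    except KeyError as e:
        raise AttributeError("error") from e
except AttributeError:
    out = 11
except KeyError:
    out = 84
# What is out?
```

Step-by-step execution trace:
1. Inner try raises KeyError; inner `except KeyError as e` catches it.
2. `raise AttributeError(...) from e` raises AttributeError (KeyError is attached as __cause__, but only AttributeError is active).
3. Outer `except AttributeError` matches → out = 11.
4. `except KeyError` is not reached.
Result: 11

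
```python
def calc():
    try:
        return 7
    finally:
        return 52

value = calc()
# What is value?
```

Step-by-step execution trace:
1. `calc()` enters try: `return 7` sets pending return value 7.
2. Before returning, `finally: return 52` runs and overrides the pending return.
3. calc() returns 52 → value = 52.
Result: 52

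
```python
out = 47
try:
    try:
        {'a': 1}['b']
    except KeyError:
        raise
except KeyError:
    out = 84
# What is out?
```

Step-by-step execution trace:
1. Inner try: `{'a': 1}['b']` raises KeyError.
2. Inner `except KeyError` matches; bare `raise` re-raises the same KeyError.
3. Outer `except KeyError` matches → out = 84.
Result: 84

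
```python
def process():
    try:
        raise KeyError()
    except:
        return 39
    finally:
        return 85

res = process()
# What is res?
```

Step-by-step execution trace:
1. `process()` enters try: `raise KeyError()` raises KeyError.
2. bare `except` matches → `return 39` sets pending return value 39.
3. Before returning, `finally: return 85` runs and overrides the pending return.
4. process() returns 85 → res = 85.
Result: 85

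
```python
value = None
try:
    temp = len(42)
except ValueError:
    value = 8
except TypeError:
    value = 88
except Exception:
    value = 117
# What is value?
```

Step-by-step execution trace:
1. `temp = len(42)` raises TypeError.
2. `except ValueError` does not match TypeError; skipped.
3. `except TypeError` matches → value = 88.
4. Remaining except clauses are skipped.
Result: 88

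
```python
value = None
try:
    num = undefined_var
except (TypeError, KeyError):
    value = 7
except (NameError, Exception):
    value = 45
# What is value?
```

Step-by-step execution trace:
1. `num = undefined_var` raises NameError.
2. `except (TypeError, KeyError)` does not match NameError; skipped.
3. `except (NameError, Exception)` matches (NameError is in the tuple) → value = 45.
Result: 45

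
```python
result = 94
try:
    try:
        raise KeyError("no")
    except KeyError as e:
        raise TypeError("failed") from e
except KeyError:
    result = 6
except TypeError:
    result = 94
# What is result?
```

Step-by-step execution trace:
1. Inner try raises KeyError; inner `except KeyError as e` catches it.
2. `raise TypeError(...) from e` raises TypeError (KeyError is attached as __cause__, but only TypeError is active).
3. Outer `except KeyError` does not match TypeError; skipped.
4. Outer `except TypeError` matches → result = 94.
Result: 94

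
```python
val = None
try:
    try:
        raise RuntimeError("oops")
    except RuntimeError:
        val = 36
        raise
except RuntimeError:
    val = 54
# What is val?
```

Step-by-step execution trace:
1. Inner try: `raise RuntimeError("oops")` raises RuntimeError.
2. Inner `except RuntimeError` matches → val = 36.
3. bare `raise` re-raises the same RuntimeError.
4. Outer `except RuntimeError` matches → val = 54.
Result: 54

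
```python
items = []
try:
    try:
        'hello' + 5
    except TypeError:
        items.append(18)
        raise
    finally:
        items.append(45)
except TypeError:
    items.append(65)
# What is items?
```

Step-by-step execution trace:
1. Inner try: `'hello' + 5` raises TypeError.
2. Inner `except TypeError` matches → `items.append(18)` → items = [18].
3. bare `raise` re-raises TypeError.
4. Inner `finally` runs during unwinding: `items.append(45)` → items = [18, 45].
5. Outer `except TypeError` matches → `items.append(65)` → items = [18, 45, 65].
Result: [18, 45, 65]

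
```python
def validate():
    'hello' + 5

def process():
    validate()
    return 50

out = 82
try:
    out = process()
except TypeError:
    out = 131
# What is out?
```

Step-by-step execution trace:
1. out starts at 82.
2. try: `process()` calls `validate()`.
3. `validate()` evaluates `'hello' + 5`, which raises TypeError; it propagates through process (uncaught).
4. `return 50` in process is not reached; the assignment to out does not complete.
5. `except TypeError` matches → out = 131.
Result: 131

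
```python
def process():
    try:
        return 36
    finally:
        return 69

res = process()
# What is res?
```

Step-by-step execution trace:
1. `process()` enters try: `return 36` sets pending return value 36.
2. Before returning, `finally: return 69` runs and overrides the pending return.
3. process() returns 69 → res = 69.
Result: 69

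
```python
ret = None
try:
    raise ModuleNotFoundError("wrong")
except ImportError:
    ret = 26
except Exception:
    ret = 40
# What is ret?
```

Step-by-step execution trace:
1. `raise ModuleNotFoundError(...)` raises ModuleNotFoundError.
2. `except ImportError` matches (ModuleNotFoundError is a subclass of ImportError) → ret = 26.
3. `except Exception` is not reached.
Result: 26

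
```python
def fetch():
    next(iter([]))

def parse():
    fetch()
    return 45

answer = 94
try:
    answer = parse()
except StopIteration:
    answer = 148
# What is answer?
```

Step-by-step execution trace:
1. answer starts at 94.
2. try: `parse()` calls `fetch()`.
3. `fetch()` evaluates `next(iter([]))`, which raises StopIteration; it propagates through parse (uncaught).
4. `return 45` in parse is not reached; the assignment to answer does not complete.
5. `except StopIteration` matches → answer = 148.
Result: 148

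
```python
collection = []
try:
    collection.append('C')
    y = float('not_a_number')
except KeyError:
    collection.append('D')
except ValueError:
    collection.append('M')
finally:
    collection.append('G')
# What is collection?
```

Step-by-step execution trace:
1. try: `collection.append('C')` → collection = ['C'].
2. `y = float('not_a_number')` raises ValueError.
3. `except KeyError` does not match ValueError; skipped.
4. `except ValueError` matches → `collection.append('M')` → collection = ['C', 'M'].
5. finally always runs: `collection.append('G')` → collection = ['C', 'M', 'G'].
Result: ['C', 'M', 'G']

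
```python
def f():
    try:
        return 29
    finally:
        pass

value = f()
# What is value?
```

Step-by-step execution trace:
1. `f()` enters try: `return 29` sets pending return value 29.
2. Before returning, `finally: pass` runs (no effect).
3. f() returns 29 → value = 29.
Result: 29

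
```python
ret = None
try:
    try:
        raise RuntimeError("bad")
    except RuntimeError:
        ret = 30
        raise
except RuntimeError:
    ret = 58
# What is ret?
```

Step-by-step execution trace:
1. Inner try: `raise RuntimeError("bad")` raises RuntimeError.
2. Inner `except RuntimeError` matches → ret = 30.
3. bare `raise` re-raises the same RuntimeError.
4. Outer `except RuntimeError` matches → ret = 58.
Result: 58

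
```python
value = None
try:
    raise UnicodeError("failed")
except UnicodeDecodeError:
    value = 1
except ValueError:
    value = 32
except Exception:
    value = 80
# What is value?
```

Step-by-step execution trace:
1. `raise UnicodeError(...)` raises UnicodeError.
2. `except UnicodeDecodeError` does not match (UnicodeError is not a subclass of UnicodeDecodeError); skipped.
3. `except ValueError` matches (UnicodeError is a subclass of ValueError) → value = 32.
4. `except Exception` is not reached.
Result: 32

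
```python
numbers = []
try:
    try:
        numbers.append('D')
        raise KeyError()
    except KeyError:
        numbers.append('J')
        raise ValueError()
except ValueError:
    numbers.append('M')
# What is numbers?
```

Step-by-step execution trace:
1. Inner try: `numbers.append('D')` → numbers = ['D'].
2. `raise KeyError()` raises KeyError.
3. Inner `except KeyError` matches → `numbers.append('J')` → numbers = ['D', 'J'].
4. `raise ValueError()` raises ValueError; propagates to outer try.
5. Outer `except ValueError` matches → `numbers.append('M')` → numbers = ['D', 'J', 'M'].
Result: ['D', 'J', 'M']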